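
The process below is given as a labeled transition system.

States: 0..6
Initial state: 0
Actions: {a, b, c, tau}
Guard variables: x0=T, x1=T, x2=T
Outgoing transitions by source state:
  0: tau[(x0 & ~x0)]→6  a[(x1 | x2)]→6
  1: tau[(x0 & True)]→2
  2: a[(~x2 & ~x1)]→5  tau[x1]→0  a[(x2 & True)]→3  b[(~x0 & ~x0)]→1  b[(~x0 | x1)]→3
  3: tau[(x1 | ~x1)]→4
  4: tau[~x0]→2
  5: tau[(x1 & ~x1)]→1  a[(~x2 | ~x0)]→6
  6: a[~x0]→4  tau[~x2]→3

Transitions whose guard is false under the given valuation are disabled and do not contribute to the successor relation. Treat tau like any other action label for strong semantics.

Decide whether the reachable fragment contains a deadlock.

Answer: DEADLOCK at state 6

Analysis:
Reachable = {0,6}
  0: a→6  [1 out]
  6: ∅  [STUCK]
trace reaching 6: a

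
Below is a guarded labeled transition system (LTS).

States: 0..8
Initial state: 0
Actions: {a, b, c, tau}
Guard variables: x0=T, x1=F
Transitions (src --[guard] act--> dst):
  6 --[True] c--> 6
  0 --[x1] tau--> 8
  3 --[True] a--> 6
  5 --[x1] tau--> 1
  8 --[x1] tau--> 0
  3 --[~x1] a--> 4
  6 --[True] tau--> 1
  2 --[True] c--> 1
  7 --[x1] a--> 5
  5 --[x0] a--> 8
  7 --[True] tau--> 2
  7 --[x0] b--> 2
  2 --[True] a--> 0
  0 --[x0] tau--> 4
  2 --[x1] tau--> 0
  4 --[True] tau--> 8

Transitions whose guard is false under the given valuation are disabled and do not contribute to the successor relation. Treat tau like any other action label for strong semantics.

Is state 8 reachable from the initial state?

Answer: REACHABLE

Working:
11 transition(s) survive guard evaluation.
L0 = {0}
L1 = {4}  cumulative {0,4}
L2 = {8}  cumulative {0,4,8}
Reachable = {0,4,8}
trace reaching 8: tau·tau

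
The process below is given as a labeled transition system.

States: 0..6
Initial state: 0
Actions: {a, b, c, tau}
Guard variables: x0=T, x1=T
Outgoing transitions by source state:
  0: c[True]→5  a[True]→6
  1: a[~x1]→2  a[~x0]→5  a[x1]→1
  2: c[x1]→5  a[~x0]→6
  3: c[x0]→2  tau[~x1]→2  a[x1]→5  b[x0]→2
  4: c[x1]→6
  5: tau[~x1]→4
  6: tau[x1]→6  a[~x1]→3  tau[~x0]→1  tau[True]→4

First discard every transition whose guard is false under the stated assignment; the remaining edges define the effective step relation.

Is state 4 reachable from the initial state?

Answer: REACHABLE

Trace:
10 transition(s) survive guard evaluation.
Layer 0: {0}
Layer 1: {5,6}  total {0,5,6}
Layer 2: {4}  total {0,4,5,6}
Reach set: {0,4,5,6}
Path to 4: a·tau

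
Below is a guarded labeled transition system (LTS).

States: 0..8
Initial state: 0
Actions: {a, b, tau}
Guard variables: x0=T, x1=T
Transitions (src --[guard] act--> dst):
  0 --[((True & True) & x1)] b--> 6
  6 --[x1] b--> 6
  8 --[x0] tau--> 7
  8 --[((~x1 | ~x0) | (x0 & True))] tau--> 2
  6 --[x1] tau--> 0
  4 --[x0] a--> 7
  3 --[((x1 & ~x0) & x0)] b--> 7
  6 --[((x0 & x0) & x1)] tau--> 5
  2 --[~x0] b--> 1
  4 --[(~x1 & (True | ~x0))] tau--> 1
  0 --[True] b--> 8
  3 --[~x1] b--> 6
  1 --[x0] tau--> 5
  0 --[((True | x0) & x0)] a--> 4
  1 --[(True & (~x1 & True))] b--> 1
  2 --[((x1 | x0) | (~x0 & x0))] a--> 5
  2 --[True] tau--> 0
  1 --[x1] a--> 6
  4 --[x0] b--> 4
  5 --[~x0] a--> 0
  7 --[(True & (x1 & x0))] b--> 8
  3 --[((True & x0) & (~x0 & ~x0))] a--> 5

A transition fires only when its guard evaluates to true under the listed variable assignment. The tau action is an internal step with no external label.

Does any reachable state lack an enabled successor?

R = {0,2,4,5,6,7,8}
  0: a→4  b→6  b→8  [deg 3]
  2: a→5  tau→0  [deg 2]
  4: a→7  b→4  [deg 2]
  5: ∅  [deadlock]
  6: b→6  tau→0  tau→5  [deg 3]
  7: b→8  [deg 1]
  8: tau→2  tau→7  [deg 2]
trace reaching 5: b·tau

Answer: DEADLOCK at state 5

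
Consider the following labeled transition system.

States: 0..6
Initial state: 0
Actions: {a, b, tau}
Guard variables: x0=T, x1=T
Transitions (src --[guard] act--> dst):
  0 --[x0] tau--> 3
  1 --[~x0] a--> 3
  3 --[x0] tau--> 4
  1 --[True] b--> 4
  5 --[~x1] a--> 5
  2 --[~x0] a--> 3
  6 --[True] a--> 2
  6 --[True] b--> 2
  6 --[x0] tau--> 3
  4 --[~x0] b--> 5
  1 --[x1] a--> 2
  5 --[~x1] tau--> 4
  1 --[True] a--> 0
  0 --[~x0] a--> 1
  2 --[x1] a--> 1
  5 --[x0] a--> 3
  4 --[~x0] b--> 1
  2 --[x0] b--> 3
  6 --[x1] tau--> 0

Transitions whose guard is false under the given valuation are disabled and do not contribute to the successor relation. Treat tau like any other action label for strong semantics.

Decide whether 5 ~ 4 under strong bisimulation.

Bisimulation quotient by refinement:
  P[0] = {{0,1,2,3,4,5,6}}
  P[1] = {{0,3},{1,2},{4},{5},{6}}
  P[2] = {{0},{1},{2},{3},{4},{5},{6}}
7 equivalence class(es) (converged in 3)
class of 5: {5}; class of 4: {4}

Answer: NOT BISIMILAR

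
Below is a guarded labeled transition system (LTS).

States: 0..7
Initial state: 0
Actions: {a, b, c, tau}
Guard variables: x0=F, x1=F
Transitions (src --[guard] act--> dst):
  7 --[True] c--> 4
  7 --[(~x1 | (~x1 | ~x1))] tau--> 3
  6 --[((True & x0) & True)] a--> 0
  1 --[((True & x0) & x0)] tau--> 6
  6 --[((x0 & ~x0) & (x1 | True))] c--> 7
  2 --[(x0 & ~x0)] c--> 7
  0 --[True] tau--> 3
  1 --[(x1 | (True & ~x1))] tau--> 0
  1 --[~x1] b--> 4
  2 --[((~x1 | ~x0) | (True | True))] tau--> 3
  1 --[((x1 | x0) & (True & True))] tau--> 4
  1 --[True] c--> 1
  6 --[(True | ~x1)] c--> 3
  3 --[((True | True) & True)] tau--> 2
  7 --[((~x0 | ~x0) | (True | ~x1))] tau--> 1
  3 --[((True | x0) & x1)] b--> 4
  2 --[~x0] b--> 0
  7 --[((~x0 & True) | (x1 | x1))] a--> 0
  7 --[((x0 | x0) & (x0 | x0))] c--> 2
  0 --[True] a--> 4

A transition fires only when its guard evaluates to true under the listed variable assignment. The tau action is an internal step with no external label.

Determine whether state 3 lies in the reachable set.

Answer: REACHABLE

Working:
Guard filter leaves 13 enabled edge(s).
Layer 0: {0}
Layer 1: {3,4}  now seen {0,3,4}
Layer 2: {2}  now seen {0,2,3,4}
Reach set: {0,2,3,4}
trace reaching 3: tau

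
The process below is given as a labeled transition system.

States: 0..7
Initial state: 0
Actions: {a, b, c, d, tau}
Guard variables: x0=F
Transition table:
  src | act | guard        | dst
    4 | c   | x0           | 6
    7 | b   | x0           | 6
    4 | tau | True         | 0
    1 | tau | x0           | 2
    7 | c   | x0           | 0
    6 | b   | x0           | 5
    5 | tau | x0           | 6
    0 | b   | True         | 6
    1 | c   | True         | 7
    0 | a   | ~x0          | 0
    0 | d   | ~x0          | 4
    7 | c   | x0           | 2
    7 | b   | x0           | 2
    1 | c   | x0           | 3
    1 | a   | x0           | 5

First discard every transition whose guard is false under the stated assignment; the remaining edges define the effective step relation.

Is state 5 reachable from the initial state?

Answer: UNREACHABLE

Working:
After dropping false guards: 5 live edges.
depth 0: {0}
depth 1: {4,6}  cumulative {0,4,6}
Reach set: {0,4,6}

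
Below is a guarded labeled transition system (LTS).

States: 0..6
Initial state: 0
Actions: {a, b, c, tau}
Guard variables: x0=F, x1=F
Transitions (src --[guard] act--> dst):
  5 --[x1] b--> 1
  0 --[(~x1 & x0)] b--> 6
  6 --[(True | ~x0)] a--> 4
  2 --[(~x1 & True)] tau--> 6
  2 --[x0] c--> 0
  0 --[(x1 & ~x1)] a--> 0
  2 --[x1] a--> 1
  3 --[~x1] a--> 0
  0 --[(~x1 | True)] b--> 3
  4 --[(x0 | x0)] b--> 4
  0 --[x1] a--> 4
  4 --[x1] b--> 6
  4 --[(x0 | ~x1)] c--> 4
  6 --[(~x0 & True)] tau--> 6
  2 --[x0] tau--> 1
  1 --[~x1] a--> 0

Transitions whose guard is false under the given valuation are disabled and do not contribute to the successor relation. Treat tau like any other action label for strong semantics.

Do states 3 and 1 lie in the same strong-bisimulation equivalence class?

Compute ~ classes (split until stable):
  π0 = {{0,1,2,3,4,5,6}}
  π1 = {{0},{1,3},{2},{4},{5},{6}}
stable after 2 split(s): 6 block(s)
3∈{1,3}, 1∈{1,3}

Answer: BISIMILAR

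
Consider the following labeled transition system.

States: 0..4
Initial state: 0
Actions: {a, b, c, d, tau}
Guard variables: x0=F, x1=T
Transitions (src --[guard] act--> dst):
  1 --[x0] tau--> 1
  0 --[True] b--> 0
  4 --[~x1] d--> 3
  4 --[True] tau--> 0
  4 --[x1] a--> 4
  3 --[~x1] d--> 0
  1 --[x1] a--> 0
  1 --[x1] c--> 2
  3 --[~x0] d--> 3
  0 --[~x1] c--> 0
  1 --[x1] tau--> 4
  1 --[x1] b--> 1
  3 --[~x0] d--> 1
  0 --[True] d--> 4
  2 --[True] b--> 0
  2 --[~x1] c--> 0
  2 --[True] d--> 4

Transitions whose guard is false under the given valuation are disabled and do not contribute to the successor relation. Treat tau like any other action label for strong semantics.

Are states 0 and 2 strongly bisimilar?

Bisimulation quotient by refinement:
  round 0: {{0,1,2,3,4}}
  round 1: {{0,2},{1},{3},{4}}
Fixed point at round 2; 4 class(es).
class of 0: {0,2}; class of 2: {0,2}

Answer: BISIMILAR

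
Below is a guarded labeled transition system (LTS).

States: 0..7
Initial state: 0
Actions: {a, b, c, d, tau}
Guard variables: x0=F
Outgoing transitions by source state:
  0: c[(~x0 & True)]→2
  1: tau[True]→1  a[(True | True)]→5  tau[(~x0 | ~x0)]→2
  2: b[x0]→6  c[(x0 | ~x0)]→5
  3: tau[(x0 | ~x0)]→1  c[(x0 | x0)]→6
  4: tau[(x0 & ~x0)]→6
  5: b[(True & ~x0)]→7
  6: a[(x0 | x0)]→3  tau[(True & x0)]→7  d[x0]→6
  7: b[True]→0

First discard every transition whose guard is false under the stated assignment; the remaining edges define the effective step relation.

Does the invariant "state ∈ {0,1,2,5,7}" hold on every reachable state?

Answer: INVARIANT HOLDS

Trace:
Inv-set: {0,1,2,5,7}
Reachable = {0,2,5,7}
  0: ✓
  2: ✓
  5: ✓
  7: ✓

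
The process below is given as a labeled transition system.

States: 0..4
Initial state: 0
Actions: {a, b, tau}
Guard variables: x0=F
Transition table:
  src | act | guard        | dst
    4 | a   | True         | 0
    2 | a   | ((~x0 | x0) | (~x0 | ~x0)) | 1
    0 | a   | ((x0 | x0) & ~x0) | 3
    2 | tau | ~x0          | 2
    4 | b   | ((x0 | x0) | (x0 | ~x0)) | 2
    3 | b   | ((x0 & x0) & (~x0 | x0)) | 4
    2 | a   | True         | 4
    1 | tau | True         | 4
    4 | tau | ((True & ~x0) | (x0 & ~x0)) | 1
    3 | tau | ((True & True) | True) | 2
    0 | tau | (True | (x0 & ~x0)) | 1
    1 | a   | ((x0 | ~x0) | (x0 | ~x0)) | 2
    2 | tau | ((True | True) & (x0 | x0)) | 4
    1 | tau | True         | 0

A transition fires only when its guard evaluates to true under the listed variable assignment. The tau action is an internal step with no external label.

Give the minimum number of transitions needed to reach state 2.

Answer: 2

Working:
BFS to 2:
  L0 = {0}
  L1 = {1}
  L2 = {2,4}
first hit 2 at d=2 via tau·a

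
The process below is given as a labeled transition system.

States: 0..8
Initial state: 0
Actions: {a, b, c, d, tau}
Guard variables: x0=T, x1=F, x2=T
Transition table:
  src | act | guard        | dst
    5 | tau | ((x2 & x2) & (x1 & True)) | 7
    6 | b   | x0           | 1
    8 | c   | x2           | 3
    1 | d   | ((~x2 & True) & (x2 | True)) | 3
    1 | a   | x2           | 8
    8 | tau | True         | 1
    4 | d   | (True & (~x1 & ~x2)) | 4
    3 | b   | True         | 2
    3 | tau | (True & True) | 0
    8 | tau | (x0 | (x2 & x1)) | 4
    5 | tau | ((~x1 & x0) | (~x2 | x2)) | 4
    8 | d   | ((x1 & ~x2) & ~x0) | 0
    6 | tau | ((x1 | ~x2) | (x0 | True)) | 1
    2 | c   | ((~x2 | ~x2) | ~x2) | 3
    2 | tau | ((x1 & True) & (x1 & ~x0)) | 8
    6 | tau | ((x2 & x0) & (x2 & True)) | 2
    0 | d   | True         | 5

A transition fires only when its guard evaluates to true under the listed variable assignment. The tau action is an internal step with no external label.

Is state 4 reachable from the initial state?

After dropping false guards: 11 live edges.
depth 0: {0}
depth 1: {5}  cumulative {0,5}
depth 2: {4}  cumulative {0,4,5}
R = {0,4,5}
Path to 4: d·tau

Answer: REACHABLE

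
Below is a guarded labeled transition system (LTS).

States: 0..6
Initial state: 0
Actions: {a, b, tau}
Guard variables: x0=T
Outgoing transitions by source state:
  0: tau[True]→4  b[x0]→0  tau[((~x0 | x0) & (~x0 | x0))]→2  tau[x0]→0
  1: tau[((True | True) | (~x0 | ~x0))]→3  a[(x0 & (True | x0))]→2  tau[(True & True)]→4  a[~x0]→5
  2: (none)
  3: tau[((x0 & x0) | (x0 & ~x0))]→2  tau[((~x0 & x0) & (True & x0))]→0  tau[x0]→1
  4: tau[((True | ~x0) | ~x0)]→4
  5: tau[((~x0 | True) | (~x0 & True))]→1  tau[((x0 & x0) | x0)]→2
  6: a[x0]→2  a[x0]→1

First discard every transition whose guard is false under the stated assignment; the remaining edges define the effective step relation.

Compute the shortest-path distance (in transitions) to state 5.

Answer: UNREACHABLE

Analysis:
Breadth-first toward 5:
  L0 = {0}
  L1 = {2,4}
5 never appears.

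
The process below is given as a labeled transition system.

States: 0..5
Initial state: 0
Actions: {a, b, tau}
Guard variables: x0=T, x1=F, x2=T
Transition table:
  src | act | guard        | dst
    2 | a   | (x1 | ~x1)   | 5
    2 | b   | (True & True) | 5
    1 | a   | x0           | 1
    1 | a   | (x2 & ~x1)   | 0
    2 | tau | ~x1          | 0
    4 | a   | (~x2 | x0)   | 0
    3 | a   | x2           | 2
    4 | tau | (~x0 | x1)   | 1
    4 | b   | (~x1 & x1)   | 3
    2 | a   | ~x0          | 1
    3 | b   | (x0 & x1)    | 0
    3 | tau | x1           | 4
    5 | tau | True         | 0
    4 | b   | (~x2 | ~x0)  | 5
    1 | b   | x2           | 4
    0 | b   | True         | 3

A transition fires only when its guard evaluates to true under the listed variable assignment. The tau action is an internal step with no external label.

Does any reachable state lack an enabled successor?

R = {0,2,3,5}
  0: b→3  [deg 1]
  2: a→5  b→5  tau→0  [deg 3]
  3: a→2  [deg 1]
  5: tau→0  [deg 1]

Answer: DEADLOCK-FREE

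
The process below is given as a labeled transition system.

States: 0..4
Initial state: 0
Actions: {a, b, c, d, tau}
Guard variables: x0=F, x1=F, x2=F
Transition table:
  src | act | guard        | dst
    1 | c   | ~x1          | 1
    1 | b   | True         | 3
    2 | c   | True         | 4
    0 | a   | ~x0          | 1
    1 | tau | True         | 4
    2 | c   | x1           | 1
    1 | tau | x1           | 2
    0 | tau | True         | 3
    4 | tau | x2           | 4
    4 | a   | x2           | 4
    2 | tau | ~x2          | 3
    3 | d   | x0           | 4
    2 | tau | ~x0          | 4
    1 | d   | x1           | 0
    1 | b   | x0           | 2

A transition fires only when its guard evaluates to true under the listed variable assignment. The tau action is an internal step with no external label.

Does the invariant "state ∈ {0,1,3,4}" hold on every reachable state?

Answer: INVARIANT HOLDS

Trace:
Inv-set: {0,1,3,4}
Reach set: {0,1,3,4}
  0: ok
  1: ok
  3: ok
  4: ok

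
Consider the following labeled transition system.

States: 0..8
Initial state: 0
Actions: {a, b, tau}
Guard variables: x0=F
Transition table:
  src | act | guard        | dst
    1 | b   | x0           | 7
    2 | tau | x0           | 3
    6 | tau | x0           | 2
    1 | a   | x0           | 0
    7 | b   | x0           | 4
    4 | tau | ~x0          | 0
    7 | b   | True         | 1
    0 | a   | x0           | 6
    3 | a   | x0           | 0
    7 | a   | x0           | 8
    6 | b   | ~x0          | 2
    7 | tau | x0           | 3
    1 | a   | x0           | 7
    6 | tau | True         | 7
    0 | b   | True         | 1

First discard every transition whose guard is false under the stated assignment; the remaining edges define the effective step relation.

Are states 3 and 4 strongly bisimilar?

Answer: NOT BISIMILAR

Analysis:
Bisimulation quotient by refinement:
  P[0] = {{0,1,2,3,4,5,6,7,8}}
  P[1] = {{0,7},{1,2,3,5,8},{4},{6}}
4 equivalence class(es) (converged in 2)
3∈{1,2,3,5,8}, 4∈{4}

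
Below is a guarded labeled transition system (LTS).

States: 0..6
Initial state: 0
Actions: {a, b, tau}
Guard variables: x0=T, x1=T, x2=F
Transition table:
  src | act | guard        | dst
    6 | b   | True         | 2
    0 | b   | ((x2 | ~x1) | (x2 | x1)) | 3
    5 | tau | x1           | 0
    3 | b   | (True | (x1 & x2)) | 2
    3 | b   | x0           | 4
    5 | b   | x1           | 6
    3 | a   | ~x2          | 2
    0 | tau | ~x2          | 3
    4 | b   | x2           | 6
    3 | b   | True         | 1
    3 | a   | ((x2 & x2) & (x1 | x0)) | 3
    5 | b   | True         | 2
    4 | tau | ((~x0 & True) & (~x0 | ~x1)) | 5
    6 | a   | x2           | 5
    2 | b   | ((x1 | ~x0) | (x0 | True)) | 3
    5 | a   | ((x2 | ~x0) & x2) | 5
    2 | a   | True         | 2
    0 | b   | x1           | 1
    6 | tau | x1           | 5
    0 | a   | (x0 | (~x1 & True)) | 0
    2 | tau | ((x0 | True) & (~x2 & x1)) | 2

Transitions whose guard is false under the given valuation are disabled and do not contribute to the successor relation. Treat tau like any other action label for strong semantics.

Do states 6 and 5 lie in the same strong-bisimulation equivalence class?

Answer: NOT BISIMILAR

Analysis:
Refine partition for ~:
  π0 = {{0,1,2,3,4,5,6}}
  π1 = {{0,2},{1,4},{3},{5,6}}
  π2 = {{0},{1,4},{2},{3},{5},{6}}
6 equivalence class(es) (converged in 3)
[6]={6}  [5]={5}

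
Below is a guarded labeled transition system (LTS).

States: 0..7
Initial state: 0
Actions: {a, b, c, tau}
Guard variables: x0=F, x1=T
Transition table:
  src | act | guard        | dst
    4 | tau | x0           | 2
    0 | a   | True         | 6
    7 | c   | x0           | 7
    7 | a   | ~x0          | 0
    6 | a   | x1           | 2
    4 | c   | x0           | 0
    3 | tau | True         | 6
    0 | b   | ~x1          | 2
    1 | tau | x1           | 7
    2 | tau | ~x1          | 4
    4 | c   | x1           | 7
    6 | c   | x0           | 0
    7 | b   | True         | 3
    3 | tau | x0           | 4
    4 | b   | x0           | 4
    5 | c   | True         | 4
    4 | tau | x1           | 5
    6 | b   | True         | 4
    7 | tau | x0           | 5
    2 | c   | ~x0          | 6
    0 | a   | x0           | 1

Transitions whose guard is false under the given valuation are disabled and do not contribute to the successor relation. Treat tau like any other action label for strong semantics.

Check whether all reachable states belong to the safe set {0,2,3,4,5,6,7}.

Answer: INVARIANT HOLDS

Working:
Safe = {0,2,3,4,5,6,7}
Reachable = {0,2,3,4,5,6,7}
  0: ✓
  2: ✓
  3: ✓
  4: ✓
  5: ✓
  6: ✓
  7: ✓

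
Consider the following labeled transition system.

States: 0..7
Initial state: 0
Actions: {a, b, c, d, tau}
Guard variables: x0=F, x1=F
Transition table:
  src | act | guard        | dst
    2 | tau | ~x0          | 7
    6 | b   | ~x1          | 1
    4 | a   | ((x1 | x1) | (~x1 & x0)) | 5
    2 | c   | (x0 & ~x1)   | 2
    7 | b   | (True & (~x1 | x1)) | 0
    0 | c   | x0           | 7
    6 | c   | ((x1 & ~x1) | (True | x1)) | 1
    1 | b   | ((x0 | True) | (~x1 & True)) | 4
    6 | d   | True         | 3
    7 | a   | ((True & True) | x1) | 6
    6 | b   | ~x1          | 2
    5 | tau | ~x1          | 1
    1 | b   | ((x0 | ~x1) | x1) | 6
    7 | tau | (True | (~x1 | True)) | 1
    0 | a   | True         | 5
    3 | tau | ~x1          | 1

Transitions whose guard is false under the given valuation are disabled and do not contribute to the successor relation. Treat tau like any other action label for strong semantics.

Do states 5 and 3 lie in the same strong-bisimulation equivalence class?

Answer: BISIMILAR

Trace:
Bisimulation quotient by refinement:
  round 0: {{0,1,2,3,4,5,6,7}}
  round 1: {{0},{1},{2,3,5},{4},{6},{7}}
  round 2: {{0},{1},{2},{3,5},{4},{6},{7}}
Fixed point at round 3; 7 class(es).
class of 5: {3,5}; class of 3: {3,5}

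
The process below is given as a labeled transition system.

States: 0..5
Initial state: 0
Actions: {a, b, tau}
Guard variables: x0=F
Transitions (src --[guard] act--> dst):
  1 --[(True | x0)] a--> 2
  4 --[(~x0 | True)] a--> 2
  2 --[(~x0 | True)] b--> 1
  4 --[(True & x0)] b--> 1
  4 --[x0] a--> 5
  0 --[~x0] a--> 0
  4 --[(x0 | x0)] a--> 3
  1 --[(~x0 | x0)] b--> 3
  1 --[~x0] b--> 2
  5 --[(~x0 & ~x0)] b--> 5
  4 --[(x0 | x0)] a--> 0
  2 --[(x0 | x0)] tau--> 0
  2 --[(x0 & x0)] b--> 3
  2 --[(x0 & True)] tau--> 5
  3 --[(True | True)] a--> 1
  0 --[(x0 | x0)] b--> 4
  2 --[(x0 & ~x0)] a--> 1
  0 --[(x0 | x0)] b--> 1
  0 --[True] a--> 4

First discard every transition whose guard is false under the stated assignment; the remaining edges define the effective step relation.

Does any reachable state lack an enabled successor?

Reach set: {0,1,2,3,4}
  0: a→0  a→4  [deg 2]
  1: a→2  b→2  b→3  [deg 3]
  2: b→1  [deg 1]
  3: a→1  [deg 1]
  4: a→2  [deg 1]

Answer: DEADLOCK-FREE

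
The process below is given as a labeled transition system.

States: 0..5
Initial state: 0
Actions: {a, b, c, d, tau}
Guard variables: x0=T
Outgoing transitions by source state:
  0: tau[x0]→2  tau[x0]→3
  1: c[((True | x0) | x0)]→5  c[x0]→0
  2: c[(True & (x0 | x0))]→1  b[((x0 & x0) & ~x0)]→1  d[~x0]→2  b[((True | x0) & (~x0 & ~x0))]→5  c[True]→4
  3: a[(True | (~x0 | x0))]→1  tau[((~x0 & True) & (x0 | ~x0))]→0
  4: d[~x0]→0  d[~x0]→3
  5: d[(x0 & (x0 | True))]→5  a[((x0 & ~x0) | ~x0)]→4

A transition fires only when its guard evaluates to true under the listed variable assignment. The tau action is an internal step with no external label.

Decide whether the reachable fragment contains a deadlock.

Answer: DEADLOCK at state 4

Analysis:
R = {0,1,2,3,4,5}
  0: tau→2  tau→3  [deg 2]
  1: c→0  c→5  [deg 2]
  2: c→1  c→4  [deg 2]
  3: a→1  [deg 1]
  4: ∅  [STUCK]
  5: d→5  [deg 1]
witness 4: tau·c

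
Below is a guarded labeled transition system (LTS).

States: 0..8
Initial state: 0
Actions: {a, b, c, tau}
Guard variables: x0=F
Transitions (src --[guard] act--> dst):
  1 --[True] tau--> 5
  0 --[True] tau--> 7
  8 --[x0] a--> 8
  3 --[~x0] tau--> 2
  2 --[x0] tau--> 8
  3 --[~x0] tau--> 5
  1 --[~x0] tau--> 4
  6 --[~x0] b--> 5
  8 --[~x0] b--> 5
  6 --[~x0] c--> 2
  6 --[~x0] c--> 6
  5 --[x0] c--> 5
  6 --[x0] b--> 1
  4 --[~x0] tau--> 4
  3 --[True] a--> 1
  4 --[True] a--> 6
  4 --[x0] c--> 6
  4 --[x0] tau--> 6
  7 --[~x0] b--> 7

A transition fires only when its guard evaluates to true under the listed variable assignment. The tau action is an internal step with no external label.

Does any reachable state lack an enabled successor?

Answer: DEADLOCK-FREE

Analysis:
R = {0,7}
  0: tau→7  [1 exit(s)]
  7: b→7  [1 exit(s)]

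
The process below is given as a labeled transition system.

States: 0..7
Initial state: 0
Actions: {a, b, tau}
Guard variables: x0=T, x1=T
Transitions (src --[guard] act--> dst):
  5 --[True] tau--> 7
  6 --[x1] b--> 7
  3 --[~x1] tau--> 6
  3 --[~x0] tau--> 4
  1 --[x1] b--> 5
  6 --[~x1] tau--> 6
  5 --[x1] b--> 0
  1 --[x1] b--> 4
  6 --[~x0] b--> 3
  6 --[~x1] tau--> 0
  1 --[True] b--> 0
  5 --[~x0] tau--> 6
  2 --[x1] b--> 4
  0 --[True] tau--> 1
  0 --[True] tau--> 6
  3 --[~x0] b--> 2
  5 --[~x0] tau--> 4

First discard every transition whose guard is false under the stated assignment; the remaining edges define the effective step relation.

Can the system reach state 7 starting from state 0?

9 transition(s) survive guard evaluation.
depth 0: {0}
depth 1: {1,6}  total {0,1,6}
depth 2: {4,5,7}  total {0,1,4,5,6,7}
R = {0,1,4,5,6,7}
witness 7: tau·b

Answer: REACHABLE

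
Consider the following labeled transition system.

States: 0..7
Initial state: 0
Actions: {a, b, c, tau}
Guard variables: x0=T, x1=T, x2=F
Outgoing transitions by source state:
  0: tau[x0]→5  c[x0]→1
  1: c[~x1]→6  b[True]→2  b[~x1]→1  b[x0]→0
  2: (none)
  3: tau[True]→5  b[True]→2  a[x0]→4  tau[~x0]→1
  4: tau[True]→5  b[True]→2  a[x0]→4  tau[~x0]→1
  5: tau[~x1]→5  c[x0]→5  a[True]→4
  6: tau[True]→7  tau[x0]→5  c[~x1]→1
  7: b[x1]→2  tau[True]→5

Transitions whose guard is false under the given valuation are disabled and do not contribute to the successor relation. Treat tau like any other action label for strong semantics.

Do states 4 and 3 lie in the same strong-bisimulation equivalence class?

Bisimulation quotient by refinement:
  P[0] = {{0,1,2,3,4,5,6,7}}
  P[1] = {{0},{1},{2},{3,4},{5},{6},{7}}
7 equivalence class(es) (converged in 2)
class of 4: {3,4}; class of 3: {3,4}

Answer: BISIMILAR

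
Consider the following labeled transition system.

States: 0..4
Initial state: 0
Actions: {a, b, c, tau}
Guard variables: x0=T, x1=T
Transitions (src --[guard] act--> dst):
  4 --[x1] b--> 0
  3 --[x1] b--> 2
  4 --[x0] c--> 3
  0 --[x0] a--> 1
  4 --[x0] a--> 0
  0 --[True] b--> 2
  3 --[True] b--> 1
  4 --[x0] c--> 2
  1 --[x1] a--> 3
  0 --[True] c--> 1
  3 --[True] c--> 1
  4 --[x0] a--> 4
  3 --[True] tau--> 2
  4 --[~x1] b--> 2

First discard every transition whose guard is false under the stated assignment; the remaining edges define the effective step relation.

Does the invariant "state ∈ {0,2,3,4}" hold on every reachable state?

Allowed set {0,2,3,4}
Reachable = {0,1,2,3}
  0: ok
  1: ✗ unsafe
  2: ok
  3: ok
counterexample path to 1: a

Answer: INVARIANT VIOLATED at state 1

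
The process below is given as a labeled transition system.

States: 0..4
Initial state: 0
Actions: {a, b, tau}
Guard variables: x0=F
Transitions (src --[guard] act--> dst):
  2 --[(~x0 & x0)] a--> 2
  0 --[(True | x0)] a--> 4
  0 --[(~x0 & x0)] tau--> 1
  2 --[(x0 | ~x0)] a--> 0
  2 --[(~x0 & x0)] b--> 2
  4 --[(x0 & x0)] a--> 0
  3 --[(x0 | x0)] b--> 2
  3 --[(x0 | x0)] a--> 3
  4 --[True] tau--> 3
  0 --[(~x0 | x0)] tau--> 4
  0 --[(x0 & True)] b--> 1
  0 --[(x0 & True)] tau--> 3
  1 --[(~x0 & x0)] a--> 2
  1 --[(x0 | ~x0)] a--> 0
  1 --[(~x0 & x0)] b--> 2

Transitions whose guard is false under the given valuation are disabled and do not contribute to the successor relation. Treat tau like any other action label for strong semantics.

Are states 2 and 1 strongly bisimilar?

Answer: BISIMILAR

Working:
Refine partition for ~:
  round 0: {{0,1,2,3,4}}
  round 1: {{0},{1,2},{3},{4}}
stable after 2 split(s): 4 block(s)
class of 2: {1,2}; class of 1: {1,2}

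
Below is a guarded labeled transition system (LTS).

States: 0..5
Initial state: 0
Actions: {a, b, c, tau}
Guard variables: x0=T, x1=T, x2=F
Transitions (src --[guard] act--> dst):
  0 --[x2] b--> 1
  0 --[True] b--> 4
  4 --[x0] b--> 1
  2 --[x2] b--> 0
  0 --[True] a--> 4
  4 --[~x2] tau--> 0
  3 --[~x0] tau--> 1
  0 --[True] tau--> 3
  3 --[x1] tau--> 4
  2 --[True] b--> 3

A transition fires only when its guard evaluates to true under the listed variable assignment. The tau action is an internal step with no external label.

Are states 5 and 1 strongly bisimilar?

Answer: BISIMILAR

Working:
Refine partition for ~:
  P[0] = {{0,1,2,3,4,5}}
  P[1] = {{0},{1,5},{2},{3},{4}}
stable after 2 split(s): 5 block(s)
5∈{1,5}, 1∈{1,5}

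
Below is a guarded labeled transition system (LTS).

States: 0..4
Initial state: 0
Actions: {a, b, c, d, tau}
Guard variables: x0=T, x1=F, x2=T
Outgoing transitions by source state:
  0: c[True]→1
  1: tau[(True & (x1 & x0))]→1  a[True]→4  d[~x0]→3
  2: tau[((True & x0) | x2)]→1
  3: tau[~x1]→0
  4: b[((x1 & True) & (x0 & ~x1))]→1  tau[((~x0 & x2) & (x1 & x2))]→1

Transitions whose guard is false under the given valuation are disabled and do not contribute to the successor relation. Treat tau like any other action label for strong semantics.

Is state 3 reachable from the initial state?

Guard filter leaves 4 enabled edge(s).
Layer 0: {0}
Layer 1: {1}  cumulative {0,1}
Layer 2: {4}  cumulative {0,1,4}
Reach set: {0,1,4}

Answer: UNREACHABLE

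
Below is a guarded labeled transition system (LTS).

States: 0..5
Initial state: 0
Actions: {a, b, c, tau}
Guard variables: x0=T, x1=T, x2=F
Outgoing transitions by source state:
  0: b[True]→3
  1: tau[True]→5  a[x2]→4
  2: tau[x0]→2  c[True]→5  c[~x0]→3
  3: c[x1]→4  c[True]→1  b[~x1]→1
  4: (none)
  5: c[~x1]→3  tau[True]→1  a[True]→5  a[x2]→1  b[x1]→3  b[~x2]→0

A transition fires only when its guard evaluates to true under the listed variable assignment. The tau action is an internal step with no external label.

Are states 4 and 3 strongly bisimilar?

Refine partition for ~:
  round 0: {{0,1,2,3,4,5}}
  round 1: {{0},{1},{2},{3},{4},{5}}
6 equivalence class(es) (converged in 2)
4∈{4}, 3∈{3}

Answer: NOT BISIMILAR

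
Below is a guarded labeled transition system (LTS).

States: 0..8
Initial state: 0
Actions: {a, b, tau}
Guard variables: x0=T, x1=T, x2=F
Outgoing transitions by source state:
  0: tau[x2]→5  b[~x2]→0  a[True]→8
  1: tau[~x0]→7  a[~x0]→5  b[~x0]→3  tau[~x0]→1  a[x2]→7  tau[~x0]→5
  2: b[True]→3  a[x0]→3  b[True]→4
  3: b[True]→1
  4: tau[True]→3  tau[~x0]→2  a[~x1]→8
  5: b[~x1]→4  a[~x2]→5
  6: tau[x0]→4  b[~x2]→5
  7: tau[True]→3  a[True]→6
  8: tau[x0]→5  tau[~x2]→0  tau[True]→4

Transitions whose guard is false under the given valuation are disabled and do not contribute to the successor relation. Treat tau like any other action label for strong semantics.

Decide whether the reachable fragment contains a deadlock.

Answer: DEADLOCK at state 1

Working:
Reachable = {0,1,3,4,5,8}
  0: a→8  b→0  [2 out]
  1: ∅  [no exit]
  3: b→1  [1 out]
  4: tau→3  [1 out]
  5: a→5  [1 out]
  8: tau→0  tau→4  tau→5  [3 out]
witness 1: a·tau·tau·b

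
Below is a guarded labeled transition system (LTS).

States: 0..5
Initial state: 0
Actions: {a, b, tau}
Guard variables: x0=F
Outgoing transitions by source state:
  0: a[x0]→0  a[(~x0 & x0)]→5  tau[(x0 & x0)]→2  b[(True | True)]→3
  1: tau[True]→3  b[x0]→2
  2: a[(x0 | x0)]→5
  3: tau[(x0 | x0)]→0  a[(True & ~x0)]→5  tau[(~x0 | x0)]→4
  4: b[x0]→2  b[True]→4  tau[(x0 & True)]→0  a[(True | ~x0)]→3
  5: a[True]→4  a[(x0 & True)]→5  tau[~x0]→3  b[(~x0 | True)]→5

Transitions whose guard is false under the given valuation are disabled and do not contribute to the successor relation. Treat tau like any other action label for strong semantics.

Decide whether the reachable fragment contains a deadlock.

Answer: DEADLOCK-FREE

Trace:
R = {0,3,4,5}
  0: b→3  [deg 1]
  3: a→5  tau→4  [deg 2]
  4: a→3  b→4  [deg 2]
  5: a→4  b→5  tau→3  [deg 3]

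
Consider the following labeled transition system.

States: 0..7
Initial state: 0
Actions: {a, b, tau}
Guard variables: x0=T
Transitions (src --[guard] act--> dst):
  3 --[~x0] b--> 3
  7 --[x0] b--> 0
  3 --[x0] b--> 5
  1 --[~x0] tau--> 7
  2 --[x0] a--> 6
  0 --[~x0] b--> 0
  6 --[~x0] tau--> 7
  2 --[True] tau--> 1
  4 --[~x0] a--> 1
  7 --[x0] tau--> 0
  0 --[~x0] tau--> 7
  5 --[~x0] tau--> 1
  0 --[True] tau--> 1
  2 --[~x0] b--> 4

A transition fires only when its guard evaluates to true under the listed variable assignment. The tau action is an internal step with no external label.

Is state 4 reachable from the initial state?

Answer: UNREACHABLE

Working:
Guard filter leaves 6 enabled edge(s).
L0 = {0}
L1 = {1}  cumulative {0,1}
R = {0,1}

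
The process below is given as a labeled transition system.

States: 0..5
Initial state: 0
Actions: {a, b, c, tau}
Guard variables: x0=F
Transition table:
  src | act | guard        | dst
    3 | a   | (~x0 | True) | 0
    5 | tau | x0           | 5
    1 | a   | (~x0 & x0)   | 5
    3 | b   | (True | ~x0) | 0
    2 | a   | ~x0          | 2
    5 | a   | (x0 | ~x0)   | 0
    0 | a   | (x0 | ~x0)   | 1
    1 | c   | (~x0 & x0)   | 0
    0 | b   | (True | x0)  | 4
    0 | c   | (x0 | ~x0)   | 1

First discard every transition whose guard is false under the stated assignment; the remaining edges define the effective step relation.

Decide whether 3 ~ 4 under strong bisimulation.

Bisimulation quotient by refinement:
  round 0: {{0,1,2,3,4,5}}
  round 1: {{0},{1,4},{2,5},{3}}
  round 2: {{0},{1,4},{2},{3},{5}}
Fixed point at round 3; 5 class(es).
[3]={3}  [4]={1,4}

Answer: NOT BISIMILAR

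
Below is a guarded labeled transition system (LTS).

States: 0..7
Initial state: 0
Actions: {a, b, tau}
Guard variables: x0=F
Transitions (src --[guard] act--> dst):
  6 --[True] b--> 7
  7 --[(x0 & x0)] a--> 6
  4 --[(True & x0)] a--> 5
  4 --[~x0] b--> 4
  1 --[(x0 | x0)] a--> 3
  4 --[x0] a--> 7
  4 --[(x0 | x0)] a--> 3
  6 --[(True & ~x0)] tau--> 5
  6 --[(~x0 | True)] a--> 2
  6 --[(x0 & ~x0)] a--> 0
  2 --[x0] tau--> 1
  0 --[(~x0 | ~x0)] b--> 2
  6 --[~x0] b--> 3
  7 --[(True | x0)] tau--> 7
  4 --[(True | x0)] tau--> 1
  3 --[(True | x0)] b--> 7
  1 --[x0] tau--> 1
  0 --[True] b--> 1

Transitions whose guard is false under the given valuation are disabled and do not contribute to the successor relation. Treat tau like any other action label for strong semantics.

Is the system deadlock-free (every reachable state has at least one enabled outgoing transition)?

R = {0,1,2}
  0: b→1  b→2  [2 out]
  1: ∅  [no exit]
  2: ∅  [no exit]
witness 1: b

Answer: DEADLOCK at state 1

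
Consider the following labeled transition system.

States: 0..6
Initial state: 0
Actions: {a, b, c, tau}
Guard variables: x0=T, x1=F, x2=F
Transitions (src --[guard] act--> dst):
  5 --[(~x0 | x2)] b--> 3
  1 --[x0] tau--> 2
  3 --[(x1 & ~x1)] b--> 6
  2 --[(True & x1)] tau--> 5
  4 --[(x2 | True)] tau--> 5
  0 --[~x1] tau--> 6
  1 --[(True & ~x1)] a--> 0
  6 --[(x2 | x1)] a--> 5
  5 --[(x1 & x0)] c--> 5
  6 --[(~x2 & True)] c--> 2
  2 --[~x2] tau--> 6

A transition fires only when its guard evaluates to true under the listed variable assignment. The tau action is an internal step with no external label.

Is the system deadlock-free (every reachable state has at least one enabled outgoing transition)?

Answer: DEADLOCK-FREE

Analysis:
R = {0,2,6}
  0: tau→6  [deg 1]
  2: tau→6  [deg 1]
  6: c→2  [deg 1]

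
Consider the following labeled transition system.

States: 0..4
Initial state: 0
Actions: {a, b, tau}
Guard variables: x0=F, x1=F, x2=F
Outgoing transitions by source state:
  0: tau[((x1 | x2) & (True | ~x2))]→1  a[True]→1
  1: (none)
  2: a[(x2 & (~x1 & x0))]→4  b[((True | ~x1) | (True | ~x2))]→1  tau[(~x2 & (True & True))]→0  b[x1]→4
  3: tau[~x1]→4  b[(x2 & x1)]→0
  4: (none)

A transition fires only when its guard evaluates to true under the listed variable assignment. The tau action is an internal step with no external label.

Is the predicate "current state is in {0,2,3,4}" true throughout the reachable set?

Answer: INVARIANT VIOLATED at state 1

Working:
Inv-set: {0,2,3,4}
Reachable = {0,1}
  0: safe
  1: VIOLATES
counterexample path to 1: a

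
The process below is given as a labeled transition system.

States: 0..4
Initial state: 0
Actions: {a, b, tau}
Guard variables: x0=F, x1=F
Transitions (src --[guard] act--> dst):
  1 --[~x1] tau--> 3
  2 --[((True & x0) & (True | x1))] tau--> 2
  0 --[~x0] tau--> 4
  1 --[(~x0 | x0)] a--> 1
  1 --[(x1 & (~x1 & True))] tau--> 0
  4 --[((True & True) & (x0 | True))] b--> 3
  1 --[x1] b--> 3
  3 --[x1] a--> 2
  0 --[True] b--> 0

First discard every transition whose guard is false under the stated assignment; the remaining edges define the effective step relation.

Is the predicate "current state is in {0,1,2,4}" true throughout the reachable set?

Answer: INVARIANT VIOLATED at state 3

Trace:
Allowed set {0,1,2,4}
Reachable = {0,3,4}
  0: safe
  3: VIOLATES
  4: safe
reach 3 via tau·b — violates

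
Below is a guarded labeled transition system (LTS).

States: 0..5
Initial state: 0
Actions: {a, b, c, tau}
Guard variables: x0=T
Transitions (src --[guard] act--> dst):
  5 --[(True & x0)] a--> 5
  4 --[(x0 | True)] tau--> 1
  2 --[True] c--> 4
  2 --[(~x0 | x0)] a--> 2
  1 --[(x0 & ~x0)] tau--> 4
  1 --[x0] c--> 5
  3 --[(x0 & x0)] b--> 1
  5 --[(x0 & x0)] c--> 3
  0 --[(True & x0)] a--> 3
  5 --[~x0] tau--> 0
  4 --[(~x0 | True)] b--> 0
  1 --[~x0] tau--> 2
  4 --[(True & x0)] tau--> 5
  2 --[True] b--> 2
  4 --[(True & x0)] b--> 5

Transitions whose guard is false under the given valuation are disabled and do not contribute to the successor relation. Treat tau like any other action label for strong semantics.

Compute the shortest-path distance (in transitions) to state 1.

Answer: 2

Trace:
Layered search for 1:
  Layer 0: {0}
  Layer 1: {3}
  Layer 2: {1}
1 enters at depth 2; path a·b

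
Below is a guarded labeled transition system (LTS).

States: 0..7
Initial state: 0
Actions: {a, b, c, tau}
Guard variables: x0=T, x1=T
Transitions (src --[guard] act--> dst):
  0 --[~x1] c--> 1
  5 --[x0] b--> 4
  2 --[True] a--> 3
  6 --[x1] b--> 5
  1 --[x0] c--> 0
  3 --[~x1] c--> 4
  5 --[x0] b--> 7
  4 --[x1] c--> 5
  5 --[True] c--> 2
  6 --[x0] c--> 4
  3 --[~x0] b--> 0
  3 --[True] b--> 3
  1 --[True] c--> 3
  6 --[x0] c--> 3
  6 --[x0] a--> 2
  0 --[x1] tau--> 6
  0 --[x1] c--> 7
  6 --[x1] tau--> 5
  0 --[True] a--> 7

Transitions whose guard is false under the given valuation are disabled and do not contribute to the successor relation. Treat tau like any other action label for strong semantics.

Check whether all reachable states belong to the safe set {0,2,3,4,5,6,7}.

Answer: INVARIANT HOLDS

Working:
Inv-set: {0,2,3,4,5,6,7}
Reachable = {0,2,3,4,5,6,7}
  0: ✓
  2: ✓
  3: ✓
  4: ✓
  5: ✓
  6: ✓
  7: ✓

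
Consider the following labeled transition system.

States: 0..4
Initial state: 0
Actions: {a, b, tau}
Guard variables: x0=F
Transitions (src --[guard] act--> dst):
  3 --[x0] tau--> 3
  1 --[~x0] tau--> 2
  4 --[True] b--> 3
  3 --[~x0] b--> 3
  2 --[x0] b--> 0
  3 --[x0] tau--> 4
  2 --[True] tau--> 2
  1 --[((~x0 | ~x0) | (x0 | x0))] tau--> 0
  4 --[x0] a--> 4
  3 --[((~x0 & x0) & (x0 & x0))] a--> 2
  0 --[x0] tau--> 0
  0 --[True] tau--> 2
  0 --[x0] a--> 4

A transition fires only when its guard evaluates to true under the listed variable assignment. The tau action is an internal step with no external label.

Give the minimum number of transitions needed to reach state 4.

Answer: UNREACHABLE

Trace:
BFS to 4:
  depth 0: {0}
  depth 1: {2}
4 never appears.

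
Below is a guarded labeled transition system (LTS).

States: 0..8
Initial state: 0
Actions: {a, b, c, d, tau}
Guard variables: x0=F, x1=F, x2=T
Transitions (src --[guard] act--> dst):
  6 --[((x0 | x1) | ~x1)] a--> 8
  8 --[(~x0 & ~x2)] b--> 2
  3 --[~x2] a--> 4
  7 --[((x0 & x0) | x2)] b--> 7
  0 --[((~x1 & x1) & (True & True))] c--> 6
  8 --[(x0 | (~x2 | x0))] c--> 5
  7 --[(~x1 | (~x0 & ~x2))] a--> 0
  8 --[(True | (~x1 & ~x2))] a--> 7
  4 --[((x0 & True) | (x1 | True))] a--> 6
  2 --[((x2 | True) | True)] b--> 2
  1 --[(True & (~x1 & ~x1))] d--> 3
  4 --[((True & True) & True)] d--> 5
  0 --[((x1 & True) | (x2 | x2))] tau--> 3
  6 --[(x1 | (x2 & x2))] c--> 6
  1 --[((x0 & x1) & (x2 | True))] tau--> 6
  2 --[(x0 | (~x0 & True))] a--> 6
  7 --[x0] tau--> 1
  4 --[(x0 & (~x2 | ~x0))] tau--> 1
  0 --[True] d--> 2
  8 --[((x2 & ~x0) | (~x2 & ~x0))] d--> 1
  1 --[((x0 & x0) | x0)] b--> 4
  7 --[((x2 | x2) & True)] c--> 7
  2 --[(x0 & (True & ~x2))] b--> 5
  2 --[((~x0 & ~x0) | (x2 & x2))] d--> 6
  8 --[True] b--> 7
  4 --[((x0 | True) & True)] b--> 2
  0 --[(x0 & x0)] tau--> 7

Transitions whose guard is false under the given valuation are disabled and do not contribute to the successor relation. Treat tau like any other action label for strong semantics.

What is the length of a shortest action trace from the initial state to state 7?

Answer: 4

Analysis:
BFS to 7:
  Layer 0: {0}
  Layer 1: {2,3}
  Layer 2: {6}
  Layer 3: {8}
  Layer 4: {1,7}
depth(7)=4, e.g. d·a·a·a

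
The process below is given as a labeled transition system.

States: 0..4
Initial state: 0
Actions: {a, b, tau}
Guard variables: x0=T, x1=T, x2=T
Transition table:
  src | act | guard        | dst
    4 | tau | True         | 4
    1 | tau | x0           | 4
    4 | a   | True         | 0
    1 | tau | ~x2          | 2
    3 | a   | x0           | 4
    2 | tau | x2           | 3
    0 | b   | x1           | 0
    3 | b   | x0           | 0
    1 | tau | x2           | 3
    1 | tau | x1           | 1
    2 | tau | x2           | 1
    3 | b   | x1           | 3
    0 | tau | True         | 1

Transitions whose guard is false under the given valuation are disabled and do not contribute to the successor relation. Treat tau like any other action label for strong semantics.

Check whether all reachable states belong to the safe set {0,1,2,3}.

Answer: INVARIANT VIOLATED at state 4

Working:
Safe = {0,1,2,3}
Reachable = {0,1,3,4}
  0: safe
  1: safe
  3: safe
  4: ✗ unsafe
counterexample path to 4: tau·tau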